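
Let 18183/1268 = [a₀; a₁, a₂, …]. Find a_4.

18183 = 14·1268 + 431   →  a_0 = 14
1268 = 2·431 + 406   →  a_1 = 2
431 = 1·406 + 25   →  a_2 = 1
406 = 16·25 + 6   →  a_3 = 16
25 = 4·6 + 1   →  a_4 = 4

4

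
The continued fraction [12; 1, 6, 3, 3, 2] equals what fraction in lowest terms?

Using pₖ = aₖpₖ₋₁ + pₖ₋₂ and qₖ = aₖqₖ₋₁ + qₖ₋₂:
  k=0: a=12, p=12, q=1
  k=1: a=1, p=13, q=1
  k=2: a=6, p=90, q=7
  k=3: a=3, p=283, q=22
  k=4: a=3, p=939, q=73
  k=5: a=2, p=2161, q=168

2161/168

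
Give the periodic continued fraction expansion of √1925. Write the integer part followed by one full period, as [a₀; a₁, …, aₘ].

[43; 1, 6, 1, 86]

a₀ = ⌊√1925⌋ = 43.
With m₀=0, d₀=1 and mₖ₊₁ = dₖaₖ − mₖ, dₖ₊₁ = (n − mₖ₊₁²)/dₖ, aₖ₊₁ = ⌊(a₀+mₖ₊₁)/dₖ₊₁⌋:
  k=1: m=43, d=76, a=1
  k=2: m=33, d=11, a=6
  k=3: m=33, d=76, a=1
  k=4: m=43, d=1, a=86
d=1 and a=2a₀=86 at k=4, so the next step gives (m, d) = (43, 76) again — its k=1 value — and the period has length 4.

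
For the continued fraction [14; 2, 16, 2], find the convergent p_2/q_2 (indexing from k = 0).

478/33

Using pₖ = aₖpₖ₋₁ + pₖ₋₂, qₖ = aₖqₖ₋₁ + qₖ₋₂ (with p₋₁=1, p₋₂=0, q₋₁=0, q₋₂=1):
  k=0: a=14, p=14, q=1
  k=1: a=2, p=29, q=2
  k=2: a=16, p=478, q=33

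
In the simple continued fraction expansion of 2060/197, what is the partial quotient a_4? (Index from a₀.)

2060 = 10·197 + 90   →  a_0 = 10
197 = 2·90 + 17   →  a_1 = 2
90 = 5·17 + 5   →  a_2 = 5
17 = 3·5 + 2   →  a_3 = 3
5 = 2·2 + 1   →  a_4 = 2

2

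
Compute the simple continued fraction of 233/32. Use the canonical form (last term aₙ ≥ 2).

233 = 7·32 + 9
32 = 3·9 + 5
9 = 1·5 + 4
5 = 1·4 + 1
4 = 4·1 + 0  (stop)
So 233/32 = [7; 3, 1, 1, 4].

[7; 3, 1, 1, 4]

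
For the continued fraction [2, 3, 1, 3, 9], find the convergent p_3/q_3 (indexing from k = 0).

Using pₖ = aₖpₖ₋₁ + pₖ₋₂, qₖ = aₖqₖ₋₁ + qₖ₋₂ (with p₋₁=1, p₋₂=0, q₋₁=0, q₋₂=1):
  k=0: a=2, p=2, q=1
  k=1: a=3, p=7, q=3
  k=2: a=1, p=9, q=4
  k=3: a=3, p=34, q=15

34/15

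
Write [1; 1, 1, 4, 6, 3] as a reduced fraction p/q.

275/177

Fold from the inside: start with 3/1.
  6 + 1/3 = 19/3
  4 + 3/19 = 79/19
  1 + 19/79 = 98/79
  1 + 79/98 = 177/98
  1 + 98/177 = 275/177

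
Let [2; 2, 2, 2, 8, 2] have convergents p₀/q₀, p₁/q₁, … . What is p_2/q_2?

Using pₖ = aₖpₖ₋₁ + pₖ₋₂, qₖ = aₖqₖ₋₁ + qₖ₋₂ (with p₋₁=1, p₋₂=0, q₋₁=0, q₋₂=1):
  k=0: a=2, p=2, q=1
  k=1: a=2, p=5, q=2
  k=2: a=2, p=12, q=5

12/5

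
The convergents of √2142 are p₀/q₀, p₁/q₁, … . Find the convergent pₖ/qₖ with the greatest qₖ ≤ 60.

√2142 = [46; 3, 1, 1, 4, 1, 1, 3, 92, …] (period length 8).
Convergents:
  p_0/q_0 = 46/1
  p_1/q_1 = 139/3
  p_2/q_2 = 185/4
  p_3/q_3 = 324/7
  p_4/q_4 = 1481/32
  p_5/q_5 = 1805/39
  p_6/q_6 = 3286/71
q_5 = 39 ≤ 60 < 71 = q_6, so the answer is 1805/39.

1805/39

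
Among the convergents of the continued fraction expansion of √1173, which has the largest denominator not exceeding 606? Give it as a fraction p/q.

√1173 = [34; 4, 68, …] (period length 2).
Convergents:
  p_0/q_0 = 34/1
  p_1/q_1 = 137/4
  p_2/q_2 = 9350/273
  p_3/q_3 = 37537/1096
q_2 = 273 ≤ 606 < 1096 = q_3, so the answer is 9350/273.

9350/273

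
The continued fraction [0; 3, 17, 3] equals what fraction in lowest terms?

Using pₖ = aₖpₖ₋₁ + pₖ₋₂ and qₖ = aₖqₖ₋₁ + qₖ₋₂:
  k=0: a=0, p=0, q=1
  k=1: a=3, p=1, q=3
  k=2: a=17, p=17, q=52
  k=3: a=3, p=52, q=159

52/159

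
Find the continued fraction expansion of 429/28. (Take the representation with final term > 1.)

429 = 15·28 + 9
28 = 3·9 + 1
9 = 9·1 + 0  (stop)
So 429/28 = [15; 3, 9].

[15; 3, 9]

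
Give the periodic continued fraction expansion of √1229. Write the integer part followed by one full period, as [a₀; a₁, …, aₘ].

a₀ = ⌊√1229⌋ = 35.

[35; 17, 1, 1, 17, 70]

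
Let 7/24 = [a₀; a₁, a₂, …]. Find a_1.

7 = 0·24 + 7   →  a_0 = 0
24 = 3·7 + 3   →  a_1 = 3

3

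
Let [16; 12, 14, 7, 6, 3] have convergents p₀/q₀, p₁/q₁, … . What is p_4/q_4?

Using pₖ = aₖpₖ₋₁ + pₖ₋₂, qₖ = aₖqₖ₋₁ + qₖ₋₂ (with p₋₁=1, p₋₂=0, q₋₁=0, q₋₂=1):
  k=0: a=16, p=16, q=1
  k=1: a=12, p=193, q=12
  k=2: a=14, p=2718, q=169
  k=3: a=7, p=19219, q=1195
  k=4: a=6, p=118032, q=7339

118032/7339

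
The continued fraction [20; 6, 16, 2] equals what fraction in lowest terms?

4033/200

Fold from the inside: start with 2/1.
  16 + 1/2 = 33/2
  6 + 2/33 = 200/33
  20 + 33/200 = 4033/200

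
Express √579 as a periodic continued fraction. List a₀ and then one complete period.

[24; 16, 48]

a₀ = ⌊√579⌋ = 24.
With m₀=0, d₀=1 and mₖ₊₁ = dₖaₖ − mₖ, dₖ₊₁ = (n − mₖ₊₁²)/dₖ, aₖ₊₁ = ⌊(a₀+mₖ₊₁)/dₖ₊₁⌋:
  k=1: m=24, d=3, a=16
  k=2: m=24, d=1, a=48
d=1 and a=2a₀=48 at k=2, so the next step gives (m, d) = (24, 3) again — its k=1 value — and the period has length 2.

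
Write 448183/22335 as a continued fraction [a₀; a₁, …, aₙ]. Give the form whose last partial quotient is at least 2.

[20; 15, 16, 2, 10, 1, 3]

448183 = 20·22335 + 1483
22335 = 15·1483 + 90
1483 = 16·90 + 43
90 = 2·43 + 4
43 = 10·4 + 3
4 = 1·3 + 1
3 = 3·1 + 0  (stop)
So 448183/22335 = [20; 15, 16, 2, 10, 1, 3].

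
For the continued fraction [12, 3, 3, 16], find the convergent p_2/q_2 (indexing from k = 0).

Using pₖ = aₖpₖ₋₁ + pₖ₋₂, qₖ = aₖqₖ₋₁ + qₖ₋₂ (with p₋₁=1, p₋₂=0, q₋₁=0, q₋₂=1):
  k=0: a=12, p=12, q=1
  k=1: a=3, p=37, q=3
  k=2: a=3, p=123, q=10

123/10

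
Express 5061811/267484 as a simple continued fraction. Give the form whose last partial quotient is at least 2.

[18; 1, 12, 8, 4, 2, 14, 19]

5061811 = 18×267484 + 247099
267484 = 1×247099 + 20385
247099 = 12×20385 + 2479
20385 = 8×2479 + 553
2479 = 4×553 + 267
553 = 2×267 + 19
267 = 14×19 + 1
19 = 19×1 + 0  (stop)
So 5061811/267484 = [18; 1, 12, 8, 4, 2, 14, 19].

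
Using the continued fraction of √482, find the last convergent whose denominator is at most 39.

483/22

√482 = [21; 1, 20, 1, 42, …] (period length 4).
Convergents:
  p_0/q_0 = 21/1
  p_1/q_1 = 22/1
  p_2/q_2 = 461/21
  p_3/q_3 = 483/22
  p_4/q_4 = 20747/945
q_3 = 22 ≤ 39 < 945 = q_4, so the answer is 483/22.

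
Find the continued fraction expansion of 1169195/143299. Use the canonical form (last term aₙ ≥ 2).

[8; 6, 3, 1, 1, 13, 17, 14]

1169195 = 8×143299 + 22803
143299 = 6×22803 + 6481
22803 = 3×6481 + 3360
6481 = 1×3360 + 3121
3360 = 1×3121 + 239
3121 = 13×239 + 14
239 = 17×14 + 1
14 = 14×1 + 0  (stop)
So 1169195/143299 = [8; 6, 3, 1, 1, 13, 17, 14].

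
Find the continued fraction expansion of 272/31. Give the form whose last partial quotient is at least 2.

[8; 1, 3, 2, 3]

272 = 8*31 + 24
31 = 1*24 + 7
24 = 3*7 + 3
7 = 2*3 + 1
3 = 3*1 + 0  (stop)
So 272/31 = [8; 1, 3, 2, 3].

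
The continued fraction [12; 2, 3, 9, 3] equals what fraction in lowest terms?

Using pₖ = aₖpₖ₋₁ + pₖ₋₂ and qₖ = aₖqₖ₋₁ + qₖ₋₂:
  k=0: a=12, p=12, q=1
  k=1: a=2, p=25, q=2
  k=2: a=3, p=87, q=7
  k=3: a=9, p=808, q=65
  k=4: a=3, p=2511, q=202

2511/202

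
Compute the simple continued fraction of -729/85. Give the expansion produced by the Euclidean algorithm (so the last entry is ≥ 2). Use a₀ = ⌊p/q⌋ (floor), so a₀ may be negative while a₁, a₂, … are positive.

[-9; 2, 2, 1, 3, 3]

-729 = -9·85 + 36
85 = 2·36 + 13
36 = 2·13 + 10
13 = 1·10 + 3
10 = 3·3 + 1
3 = 3·1 + 0  (stop)
So -729/85 = [-9; 2, 2, 1, 3, 3].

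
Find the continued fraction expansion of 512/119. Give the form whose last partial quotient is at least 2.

[4; 3, 3, 3, 1, 2]

512 = 4·119 + 36
119 = 3·36 + 11
36 = 3·11 + 3
11 = 3·3 + 2
3 = 1·2 + 1
2 = 2·1 + 0  (stop)
So 512/119 = [4; 3, 3, 3, 1, 2].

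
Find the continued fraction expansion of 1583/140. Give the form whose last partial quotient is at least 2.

[11; 3, 3, 1, 10]

1583 = 11*140 + 43
140 = 3*43 + 11
43 = 3*11 + 10
11 = 1*10 + 1
10 = 10*1 + 0  (stop)
So 1583/140 = [11; 3, 3, 1, 10].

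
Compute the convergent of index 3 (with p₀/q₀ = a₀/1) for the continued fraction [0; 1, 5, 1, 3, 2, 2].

Using pₖ = aₖpₖ₋₁ + pₖ₋₂, qₖ = aₖqₖ₋₁ + qₖ₋₂ (with p₋₁=1, p₋₂=0, q₋₁=0, q₋₂=1):
  k=0: a=0, p=0, q=1
  k=1: a=1, p=1, q=1
  k=2: a=5, p=5, q=6
  k=3: a=1, p=6, q=7

6/7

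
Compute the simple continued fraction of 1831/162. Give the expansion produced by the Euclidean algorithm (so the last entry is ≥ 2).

1831 = 11·162 + 49
162 = 3·49 + 15
49 = 3·15 + 4
15 = 3·4 + 3
4 = 1·3 + 1
3 = 3·1 + 0  (stop)
So 1831/162 = [11; 3, 3, 3, 1, 3].

[11; 3, 3, 3, 1, 3]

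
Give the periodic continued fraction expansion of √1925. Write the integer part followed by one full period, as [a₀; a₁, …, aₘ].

[43; 1, 6, 1, 86]

a₀ = ⌊√1925⌋ = 43.
With m₀=0, d₀=1 and mₖ₊₁ = dₖaₖ − mₖ, dₖ₊₁ = (n − mₖ₊₁²)/dₖ, aₖ₊₁ = ⌊(a₀+mₖ₊₁)/dₖ₊₁⌋:
  k=1: m=43, d=76, a=1
  k=2: m=33, d=11, a=6
  k=3: m=33, d=76, a=1
  k=4: m=43, d=1, a=86
d=1 and a=2a₀=86 at k=4, so the next step gives (m, d) = (43, 76) again — its k=1 value — and the period has length 4.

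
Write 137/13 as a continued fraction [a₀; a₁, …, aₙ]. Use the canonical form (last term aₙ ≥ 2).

137 = 10·13 + 7
13 = 1·7 + 6
7 = 1·6 + 1
6 = 6·1 + 0  (stop)
So 137/13 = [10; 1, 1, 6].

[10; 1, 1, 6]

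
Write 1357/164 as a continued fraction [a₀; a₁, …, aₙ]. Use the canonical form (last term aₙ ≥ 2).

1357 = 8×164 + 45
164 = 3×45 + 29
45 = 1×29 + 16
29 = 1×16 + 13
16 = 1×13 + 3
13 = 4×3 + 1
3 = 3×1 + 0  (stop)
So 1357/164 = [8; 3, 1, 1, 1, 4, 3].

[8; 3, 1, 1, 1, 4, 3]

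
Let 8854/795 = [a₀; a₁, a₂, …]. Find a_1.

8854 = 11·795 + 109   →  a_0 = 11
795 = 7·109 + 32   →  a_1 = 7

7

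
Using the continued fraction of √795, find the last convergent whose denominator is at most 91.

1297/46

√795 = [28; 5, 9, 5, 56, …] (period length 4).
Convergents:
  p_0/q_0 = 28/1
  p_1/q_1 = 141/5
  p_2/q_2 = 1297/46
  p_3/q_3 = 6626/235
q_2 = 46 ≤ 91 < 235 = q_3, so the answer is 1297/46.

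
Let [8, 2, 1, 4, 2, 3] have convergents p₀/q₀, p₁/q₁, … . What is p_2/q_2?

25/3

Using pₖ = aₖpₖ₋₁ + pₖ₋₂, qₖ = aₖqₖ₋₁ + qₖ₋₂ (with p₋₁=1, p₋₂=0, q₋₁=0, q₋₂=1):
  k=0: a=8, p=8, q=1
  k=1: a=2, p=17, q=2
  k=2: a=1, p=25, q=3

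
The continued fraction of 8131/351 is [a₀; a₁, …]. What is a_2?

19

8131 = 23·351 + 58   →  a_0 = 23
351 = 6·58 + 3   →  a_1 = 6
58 = 19·3 + 1   →  a_2 = 19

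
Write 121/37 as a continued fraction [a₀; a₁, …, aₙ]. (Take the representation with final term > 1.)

[3; 3, 1, 2, 3]

121 = 3×37 + 10
37 = 3×10 + 7
10 = 1×7 + 3
7 = 2×3 + 1
3 = 3×1 + 0  (stop)
So 121/37 = [3; 3, 1, 2, 3].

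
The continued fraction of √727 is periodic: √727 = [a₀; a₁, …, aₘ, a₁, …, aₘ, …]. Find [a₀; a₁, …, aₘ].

a₀ = ⌊√727⌋ = 26.
With m₀=0, d₀=1 and mₖ₊₁ = dₖaₖ − mₖ, dₖ₊₁ = (n − mₖ₊₁²)/dₖ, aₖ₊₁ = ⌊(a₀+mₖ₊₁)/dₖ₊₁⌋:
  k=1: m=26, d=51, a=1
  k=2: m=25, d=2, a=25
  k=3: m=25, d=51, a=1
  k=4: m=26, d=1, a=52
d=1 and a=2a₀=52 at k=4, so the next step gives (m, d) = (26, 51) again — its k=1 value — and the period has length 4.

[26; 1, 25, 1, 52]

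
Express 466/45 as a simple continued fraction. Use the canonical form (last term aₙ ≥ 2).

466 = 10*45 + 16
45 = 2*16 + 13
16 = 1*13 + 3
13 = 4*3 + 1
3 = 3*1 + 0  (stop)
So 466/45 = [10; 2, 1, 4, 3].

[10; 2, 1, 4, 3]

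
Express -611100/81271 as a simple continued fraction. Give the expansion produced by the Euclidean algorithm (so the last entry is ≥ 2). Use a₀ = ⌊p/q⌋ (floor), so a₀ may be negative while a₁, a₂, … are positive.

-611100 = -8·81271 + 39068
81271 = 2·39068 + 3135
39068 = 12·3135 + 1448
3135 = 2·1448 + 239
1448 = 6·239 + 14
239 = 17·14 + 1
14 = 14·1 + 0  (stop)
So -611100/81271 = [-8; 2, 12, 2, 6, 17, 14].

[-8; 2, 12, 2, 6, 17, 14]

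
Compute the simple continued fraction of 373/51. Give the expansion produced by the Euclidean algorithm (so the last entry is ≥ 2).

373 = 7·51 + 16
51 = 3·16 + 3
16 = 5·3 + 1
3 = 3·1 + 0  (stop)
So 373/51 = [7; 3, 5, 3].

[7; 3, 5, 3]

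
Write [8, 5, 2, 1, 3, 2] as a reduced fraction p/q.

Using pₖ = aₖpₖ₋₁ + pₖ₋₂ and qₖ = aₖqₖ₋₁ + qₖ₋₂:
  k=0: a=8, p=8, q=1
  k=1: a=5, p=41, q=5
  k=2: a=2, p=90, q=11
  k=3: a=1, p=131, q=16
  k=4: a=3, p=483, q=59
  k=5: a=2, p=1097, q=134

1097/134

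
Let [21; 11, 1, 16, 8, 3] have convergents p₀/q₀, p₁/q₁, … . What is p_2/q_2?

Using pₖ = aₖpₖ₋₁ + pₖ₋₂, qₖ = aₖqₖ₋₁ + qₖ₋₂ (with p₋₁=1, p₋₂=0, q₋₁=0, q₋₂=1):
  k=0: a=21, p=21, q=1
  k=1: a=11, p=232, q=11
  k=2: a=1, p=253, q=12

253/12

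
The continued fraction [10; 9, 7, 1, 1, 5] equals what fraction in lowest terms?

Using pₖ = aₖpₖ₋₁ + pₖ₋₂ and qₖ = aₖqₖ₋₁ + qₖ₋₂:
  k=0: a=10, p=10, q=1
  k=1: a=9, p=91, q=9
  k=2: a=7, p=647, q=64
  k=3: a=1, p=738, q=73
  k=4: a=1, p=1385, q=137
  k=5: a=5, p=7663, q=758

7663/758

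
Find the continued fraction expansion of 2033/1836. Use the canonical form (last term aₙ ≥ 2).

[1; 9, 3, 7, 1, 7]

2033 = 1×1836 + 197
1836 = 9×197 + 63
197 = 3×63 + 8
63 = 7×8 + 7
8 = 1×7 + 1
7 = 7×1 + 0  (stop)
So 2033/1836 = [1; 9, 3, 7, 1, 7].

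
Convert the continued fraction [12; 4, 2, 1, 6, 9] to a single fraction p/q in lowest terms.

Using pₖ = aₖpₖ₋₁ + pₖ₋₂ and qₖ = aₖqₖ₋₁ + qₖ₋₂:
  k=0: a=12, p=12, q=1
  k=1: a=4, p=49, q=4
  k=2: a=2, p=110, q=9
  k=3: a=1, p=159, q=13
  k=4: a=6, p=1064, q=87
  k=5: a=9, p=9735, q=796

9735/796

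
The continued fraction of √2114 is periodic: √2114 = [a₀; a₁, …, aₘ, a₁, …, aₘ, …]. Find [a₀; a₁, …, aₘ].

[45; 1, 44, 1, 90]

a₀ = ⌊√2114⌋ = 45.
With m₀=0, d₀=1 and mₖ₊₁ = dₖaₖ − mₖ, dₖ₊₁ = (n − mₖ₊₁²)/dₖ, aₖ₊₁ = ⌊(a₀+mₖ₊₁)/dₖ₊₁⌋:
  k=1: m=45, d=89, a=1
  k=2: m=44, d=2, a=44
  k=3: m=44, d=89, a=1
  k=4: m=45, d=1, a=90
d=1 and a=2a₀=90 at k=4, so the next step gives (m, d) = (45, 89) again — its k=1 value — and the period has length 4.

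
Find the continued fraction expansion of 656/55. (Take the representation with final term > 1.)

656 = 11·55 + 51
55 = 1·51 + 4
51 = 12·4 + 3
4 = 1·3 + 1
3 = 3·1 + 0  (stop)
So 656/55 = [11; 1, 12, 1, 3].

[11; 1, 12, 1, 3]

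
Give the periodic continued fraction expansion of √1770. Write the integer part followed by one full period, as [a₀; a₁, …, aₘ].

a₀ = ⌊√1770⌋ = 42.

[42; 14, 84]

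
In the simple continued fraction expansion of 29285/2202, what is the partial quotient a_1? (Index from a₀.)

29285 = 13·2202 + 659   →  a_0 = 13
2202 = 3·659 + 225   →  a_1 = 3

3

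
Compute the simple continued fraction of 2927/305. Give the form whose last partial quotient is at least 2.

2927 = 9*305 + 182
305 = 1*182 + 123
182 = 1*123 + 59
123 = 2*59 + 5
59 = 11*5 + 4
5 = 1*4 + 1
4 = 4*1 + 0  (stop)
So 2927/305 = [9; 1, 1, 2, 11, 1, 4].

[9; 1, 1, 2, 11, 1, 4]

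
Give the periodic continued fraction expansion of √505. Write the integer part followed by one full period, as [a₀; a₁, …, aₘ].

a₀ = ⌊√505⌋ = 22.
With m₀=0, d₀=1 and mₖ₊₁ = dₖaₖ − mₖ, dₖ₊₁ = (n − mₖ₊₁²)/dₖ, aₖ₊₁ = ⌊(a₀+mₖ₊₁)/dₖ₊₁⌋:
  k=1: m=22, d=21, a=2
  k=2: m=20, d=5, a=8
  k=3: m=20, d=21, a=2
  k=4: m=22, d=1, a=44
d=1 and a=2a₀=44 at k=4, so the next step gives (m, d) = (22, 21) again — its k=1 value — and the period has length 4.

[22; 2, 8, 2, 44]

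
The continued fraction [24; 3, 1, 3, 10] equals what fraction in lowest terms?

3737/154

Fold from the inside: start with 10/1.
  3 + 1/10 = 31/10
  1 + 10/31 = 41/31
  3 + 31/41 = 154/41
  24 + 41/154 = 3737/154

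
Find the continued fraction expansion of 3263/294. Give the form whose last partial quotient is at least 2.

3263 = 11*294 + 29
294 = 10*29 + 4
29 = 7*4 + 1
4 = 4*1 + 0  (stop)
So 3263/294 = [11; 10, 7, 4].

[11; 10, 7, 4]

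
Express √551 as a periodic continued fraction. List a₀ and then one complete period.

[23; 2, 8, 1, 8, 2, 46]

a₀ = ⌊√551⌋ = 23.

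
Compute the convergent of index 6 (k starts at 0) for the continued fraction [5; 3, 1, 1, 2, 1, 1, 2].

227/43

Using pₖ = aₖpₖ₋₁ + pₖ₋₂, qₖ = aₖqₖ₋₁ + qₖ₋₂ (with p₋₁=1, p₋₂=0, q₋₁=0, q₋₂=1):
  k=0: a=5, p=5, q=1
  k=1: a=3, p=16, q=3
  k=2: a=1, p=21, q=4
  k=3: a=1, p=37, q=7
  k=4: a=2, p=95, q=18
  k=5: a=1, p=132, q=25
  k=6: a=1, p=227, q=43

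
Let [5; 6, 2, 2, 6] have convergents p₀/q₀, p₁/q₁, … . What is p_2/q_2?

67/13

Using pₖ = aₖpₖ₋₁ + pₖ₋₂, qₖ = aₖqₖ₋₁ + qₖ₋₂ (with p₋₁=1, p₋₂=0, q₋₁=0, q₋₂=1):
  k=0: a=5, p=5, q=1
  k=1: a=6, p=31, q=6
  k=2: a=2, p=67, q=13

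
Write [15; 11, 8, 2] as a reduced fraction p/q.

2852/189

Fold from the inside: start with 2/1.
  8 + 1/2 = 17/2
  11 + 2/17 = 189/17
  15 + 17/189 = 2852/189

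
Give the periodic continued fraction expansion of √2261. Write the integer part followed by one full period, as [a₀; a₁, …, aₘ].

a₀ = ⌊√2261⌋ = 47.
With m₀=0, d₀=1 and mₖ₊₁ = dₖaₖ − mₖ, dₖ₊₁ = (n − mₖ₊₁²)/dₖ, aₖ₊₁ = ⌊(a₀+mₖ₊₁)/dₖ₊₁⌋:
  k=1: m=47, d=52, a=1
  k=2: m=5, d=43, a=1
  k=3: m=38, d=19, a=4
  k=4: m=38, d=43, a=1
  k=5: m=5, d=52, a=1
  k=6: m=47, d=1, a=94
d=1 and a=2a₀=94 at k=6, so the next step gives (m, d) = (47, 52) again — its k=1 value — and the period has length 6.

[47; 1, 1, 4, 1, 1, 94]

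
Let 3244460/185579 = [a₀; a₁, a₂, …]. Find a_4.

3244460 = 17·185579 + 89617   →  a_0 = 17
185579 = 2·89617 + 6345   →  a_1 = 2
89617 = 14·6345 + 787   →  a_2 = 14
6345 = 8·787 + 49   →  a_3 = 8
787 = 16·49 + 3   →  a_4 = 16

16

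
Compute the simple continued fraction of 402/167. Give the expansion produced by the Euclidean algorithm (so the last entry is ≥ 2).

402 = 2×167 + 68
167 = 2×68 + 31
68 = 2×31 + 6
31 = 5×6 + 1
6 = 6×1 + 0  (stop)
So 402/167 = [2; 2, 2, 5, 6].

[2; 2, 2, 5, 6]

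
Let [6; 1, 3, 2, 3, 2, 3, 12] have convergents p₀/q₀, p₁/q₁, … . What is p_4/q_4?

Using pₖ = aₖpₖ₋₁ + pₖ₋₂, qₖ = aₖqₖ₋₁ + qₖ₋₂ (with p₋₁=1, p₋₂=0, q₋₁=0, q₋₂=1):
  k=0: a=6, p=6, q=1
  k=1: a=1, p=7, q=1
  k=2: a=3, p=27, q=4
  k=3: a=2, p=61, q=9
  k=4: a=3, p=210, q=31

210/31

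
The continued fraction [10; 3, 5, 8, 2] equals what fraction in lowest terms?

2867/278

Fold from the inside: start with 2/1.
  8 + 1/2 = 17/2
  5 + 2/17 = 87/17
  3 + 17/87 = 278/87
  10 + 87/278 = 2867/278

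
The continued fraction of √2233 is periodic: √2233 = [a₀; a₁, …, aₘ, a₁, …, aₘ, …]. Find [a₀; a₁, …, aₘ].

[47; 3, 1, 12, 1, 3, 94]

a₀ = ⌊√2233⌋ = 47.
With m₀=0, d₀=1 and mₖ₊₁ = dₖaₖ − mₖ, dₖ₊₁ = (n − mₖ₊₁²)/dₖ, aₖ₊₁ = ⌊(a₀+mₖ₊₁)/dₖ₊₁⌋:
  k=1: m=47, d=24, a=3
  k=2: m=25, d=67, a=1
  k=3: m=42, d=7, a=12
  k=4: m=42, d=67, a=1
  k=5: m=25, d=24, a=3
  k=6: m=47, d=1, a=94
d=1 and a=2a₀=94 at k=6, so the next step gives (m, d) = (47, 24) again — its k=1 value — and the period has length 6.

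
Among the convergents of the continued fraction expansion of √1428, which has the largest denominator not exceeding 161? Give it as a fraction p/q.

3401/90

√1428 = [37; 1, 3, 1, 2, 1, 3, 1, 74, …] (period length 8).
Convergents:
  p_0/q_0 = 37/1
  p_1/q_1 = 38/1
  p_2/q_2 = 151/4
  p_3/q_3 = 189/5
  p_4/q_4 = 529/14
  p_5/q_5 = 718/19
  p_6/q_6 = 2683/71
  p_7/q_7 = 3401/90
  p_8/q_8 = 254357/6731
q_7 = 90 ≤ 161 < 6731 = q_8, so the answer is 3401/90.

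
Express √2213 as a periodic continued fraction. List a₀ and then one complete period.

[47; 23, 1, 1, 23, 94]

a₀ = ⌊√2213⌋ = 47.
With m₀=0, d₀=1 and mₖ₊₁ = dₖaₖ − mₖ, dₖ₊₁ = (n − mₖ₊₁²)/dₖ, aₖ₊₁ = ⌊(a₀+mₖ₊₁)/dₖ₊₁⌋:
  k=1: m=47, d=4, a=23
  k=2: m=45, d=47, a=1
  k=3: m=2, d=47, a=1
  k=4: m=45, d=4, a=23
  k=5: m=47, d=1, a=94
d=1 and a=2a₀=94 at k=5, so the next step gives (m, d) = (47, 4) again — its k=1 value — and the period has length 5.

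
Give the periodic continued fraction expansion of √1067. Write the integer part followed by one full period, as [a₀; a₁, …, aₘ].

[32; 1, 1, 1, 64]

a₀ = ⌊√1067⌋ = 32.
With m₀=0, d₀=1 and mₖ₊₁ = dₖaₖ − mₖ, dₖ₊₁ = (n − mₖ₊₁²)/dₖ, aₖ₊₁ = ⌊(a₀+mₖ₊₁)/dₖ₊₁⌋:
  k=1: m=32, d=43, a=1
  k=2: m=11, d=22, a=1
  k=3: m=11, d=43, a=1
  k=4: m=32, d=1, a=64
d=1 and a=2a₀=64 at k=4, so the next step gives (m, d) = (32, 43) again — its k=1 value — and the period has length 4.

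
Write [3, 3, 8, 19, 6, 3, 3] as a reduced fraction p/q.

100811/30364

Fold from the inside: start with 3/1.
  3 + 1/3 = 10/3
  6 + 3/10 = 63/10
  19 + 10/63 = 1207/63
  8 + 63/1207 = 9719/1207
  3 + 1207/9719 = 30364/9719
  3 + 9719/30364 = 100811/30364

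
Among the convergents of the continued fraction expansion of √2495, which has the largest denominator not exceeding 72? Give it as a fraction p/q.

√2495 = [49; 1, 18, 1, 98, …] (period length 4).
Convergents:
  p_0/q_0 = 49/1
  p_1/q_1 = 50/1
  p_2/q_2 = 949/19
  p_3/q_3 = 999/20
  p_4/q_4 = 98851/1979
q_3 = 20 ≤ 72 < 1979 = q_4, so the answer is 999/20.

999/20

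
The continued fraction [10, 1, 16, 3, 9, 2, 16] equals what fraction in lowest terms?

184235/16837

Fold from the inside: start with 16/1.
  2 + 1/16 = 33/16
  9 + 16/33 = 313/33
  3 + 33/313 = 972/313
  16 + 313/972 = 15865/972
  1 + 972/15865 = 16837/15865
  10 + 15865/16837 = 184235/16837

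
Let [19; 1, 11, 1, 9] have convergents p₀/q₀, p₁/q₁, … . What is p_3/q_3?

259/13

Using pₖ = aₖpₖ₋₁ + pₖ₋₂, qₖ = aₖqₖ₋₁ + qₖ₋₂ (with p₋₁=1, p₋₂=0, q₋₁=0, q₋₂=1):
  k=0: a=19, p=19, q=1
  k=1: a=1, p=20, q=1
  k=2: a=11, p=239, q=12
  k=3: a=1, p=259, q=13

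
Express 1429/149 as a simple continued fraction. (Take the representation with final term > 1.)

[9; 1, 1, 2, 3, 1, 6]

1429 = 9*149 + 88
149 = 1*88 + 61
88 = 1*61 + 27
61 = 2*27 + 7
27 = 3*7 + 6
7 = 1*6 + 1
6 = 6*1 + 0  (stop)
So 1429/149 = [9; 1, 1, 2, 3, 1, 6].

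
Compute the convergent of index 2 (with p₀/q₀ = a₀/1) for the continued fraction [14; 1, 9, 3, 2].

Using pₖ = aₖpₖ₋₁ + pₖ₋₂, qₖ = aₖqₖ₋₁ + qₖ₋₂ (with p₋₁=1, p₋₂=0, q₋₁=0, q₋₂=1):
  k=0: a=14, p=14, q=1
  k=1: a=1, p=15, q=1
  k=2: a=9, p=149, q=10

149/10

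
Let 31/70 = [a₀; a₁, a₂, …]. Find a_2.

31 = 0·70 + 31   →  a_0 = 0
70 = 2·31 + 8   →  a_1 = 2
31 = 3·8 + 7   →  a_2 = 3

3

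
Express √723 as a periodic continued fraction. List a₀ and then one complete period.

[26; 1, 7, 1, 52]

a₀ = ⌊√723⌋ = 26.
With m₀=0, d₀=1 and mₖ₊₁ = dₖaₖ − mₖ, dₖ₊₁ = (n − mₖ₊₁²)/dₖ, aₖ₊₁ = ⌊(a₀+mₖ₊₁)/dₖ₊₁⌋:
  k=1: m=26, d=47, a=1
  k=2: m=21, d=6, a=7
  k=3: m=21, d=47, a=1
  k=4: m=26, d=1, a=52
d=1 and a=2a₀=52 at k=4, so the next step gives (m, d) = (26, 47) again — its k=1 value — and the period has length 4.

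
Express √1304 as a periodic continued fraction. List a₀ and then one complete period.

[36; 9, 72]

a₀ = ⌊√1304⌋ = 36.
With m₀=0, d₀=1 and mₖ₊₁ = dₖaₖ − mₖ, dₖ₊₁ = (n − mₖ₊₁²)/dₖ, aₖ₊₁ = ⌊(a₀+mₖ₊₁)/dₖ₊₁⌋:
  k=1: m=36, d=8, a=9
  k=2: m=36, d=1, a=72
d=1 and a=2a₀=72 at k=2, so the next step gives (m, d) = (36, 8) again — its k=1 value — and the period has length 2.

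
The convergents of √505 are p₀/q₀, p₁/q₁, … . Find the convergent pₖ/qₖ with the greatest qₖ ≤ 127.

809/36

√505 = [22; 2, 8, 2, 44, …] (period length 4).
Convergents:
  p_0/q_0 = 22/1
  p_1/q_1 = 45/2
  p_2/q_2 = 382/17
  p_3/q_3 = 809/36
  p_4/q_4 = 35978/1601
q_3 = 36 ≤ 127 < 1601 = q_4, so the answer is 809/36.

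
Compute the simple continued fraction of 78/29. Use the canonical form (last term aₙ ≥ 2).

78 = 2×29 + 20
29 = 1×20 + 9
20 = 2×9 + 2
9 = 4×2 + 1
2 = 2×1 + 0  (stop)
So 78/29 = [2; 1, 2, 4, 2].

[2; 1, 2, 4, 2]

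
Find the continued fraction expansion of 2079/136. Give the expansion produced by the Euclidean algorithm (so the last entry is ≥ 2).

2079 = 15×136 + 39
136 = 3×39 + 19
39 = 2×19 + 1
19 = 19×1 + 0  (stop)
So 2079/136 = [15; 3, 2, 19].

[15; 3, 2, 19]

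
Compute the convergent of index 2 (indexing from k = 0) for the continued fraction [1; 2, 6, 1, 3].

19/13

Using pₖ = aₖpₖ₋₁ + pₖ₋₂, qₖ = aₖqₖ₋₁ + qₖ₋₂ (with p₋₁=1, p₋₂=0, q₋₁=0, q₋₂=1):
  k=0: a=1, p=1, q=1
  k=1: a=2, p=3, q=2
  k=2: a=6, p=19, q=13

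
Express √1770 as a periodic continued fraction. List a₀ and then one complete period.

a₀ = ⌊√1770⌋ = 42.
With m₀=0, d₀=1 and mₖ₊₁ = dₖaₖ − mₖ, dₖ₊₁ = (n − mₖ₊₁²)/dₖ, aₖ₊₁ = ⌊(a₀+mₖ₊₁)/dₖ₊₁⌋:
  k=1: m=42, d=6, a=14
  k=2: m=42, d=1, a=84
d=1 and a=2a₀=84 at k=2, so the next step gives (m, d) = (42, 6) again — its k=1 value — and the period has length 2.

[42; 14, 84]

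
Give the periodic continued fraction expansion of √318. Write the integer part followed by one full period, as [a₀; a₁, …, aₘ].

a₀ = ⌊√318⌋ = 17.
With m₀=0, d₀=1 and mₖ₊₁ = dₖaₖ − mₖ, dₖ₊₁ = (n − mₖ₊₁²)/dₖ, aₖ₊₁ = ⌊(a₀+mₖ₊₁)/dₖ₊₁⌋:
  k=1: m=17, d=29, a=1
  k=2: m=12, d=6, a=4
  k=3: m=12, d=29, a=1
  k=4: m=17, d=1, a=34
d=1 and a=2a₀=34 at k=4, so the next step gives (m, d) = (17, 29) again — its k=1 value — and the period has length 4.

[17; 1, 4, 1, 34]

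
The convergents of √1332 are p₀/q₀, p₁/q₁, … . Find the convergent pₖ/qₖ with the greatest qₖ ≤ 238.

√1332 = [36; 2, 72, …] (period length 2).
Convergents:
  p_0/q_0 = 36/1
  p_1/q_1 = 73/2
  p_2/q_2 = 5292/145
  p_3/q_3 = 10657/292
q_2 = 145 ≤ 238 < 292 = q_3, so the answer is 5292/145.

5292/145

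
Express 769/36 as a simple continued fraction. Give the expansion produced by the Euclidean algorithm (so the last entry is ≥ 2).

769 = 21*36 + 13
36 = 2*13 + 10
13 = 1*10 + 3
10 = 3*3 + 1
3 = 3*1 + 0  (stop)
So 769/36 = [21; 2, 1, 3, 3].

[21; 2, 1, 3, 3]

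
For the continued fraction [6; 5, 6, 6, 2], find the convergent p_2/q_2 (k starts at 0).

192/31

Using pₖ = aₖpₖ₋₁ + pₖ₋₂, qₖ = aₖqₖ₋₁ + qₖ₋₂ (with p₋₁=1, p₋₂=0, q₋₁=0, q₋₂=1):
  k=0: a=6, p=6, q=1
  k=1: a=5, p=31, q=5
  k=2: a=6, p=192, q=31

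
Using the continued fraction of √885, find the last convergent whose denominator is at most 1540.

28321/952

√885 = [29; 1, 2, 1, 58, …] (period length 4).
Convergents:
  p_0/q_0 = 29/1
  p_1/q_1 = 30/1
  p_2/q_2 = 89/3
  p_3/q_3 = 119/4
  p_4/q_4 = 6991/235
  p_5/q_5 = 7110/239
  p_6/q_6 = 21211/713
  p_7/q_7 = 28321/952
  p_8/q_8 = 1663829/55929
q_7 = 952 ≤ 1540 < 55929 = q_8, so the answer is 28321/952.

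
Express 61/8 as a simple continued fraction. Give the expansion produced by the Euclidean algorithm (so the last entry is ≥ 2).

[7; 1, 1, 1, 2]

61 = 7·8 + 5
8 = 1·5 + 3
5 = 1·3 + 2
3 = 1·2 + 1
2 = 2·1 + 0  (stop)
So 61/8 = [7; 1, 1, 1, 2].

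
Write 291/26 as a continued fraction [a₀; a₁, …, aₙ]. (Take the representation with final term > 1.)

[11; 5, 5]

291 = 11*26 + 5
26 = 5*5 + 1
5 = 5*1 + 0  (stop)
So 291/26 = [11; 5, 5].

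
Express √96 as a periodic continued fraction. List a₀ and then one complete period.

[9; 1, 3, 1, 18]

a₀ = ⌊√96⌋ = 9.
With m₀=0, d₀=1 and mₖ₊₁ = dₖaₖ − mₖ, dₖ₊₁ = (n − mₖ₊₁²)/dₖ, aₖ₊₁ = ⌊(a₀+mₖ₊₁)/dₖ₊₁⌋:
  k=1: m=9, d=15, a=1
  k=2: m=6, d=4, a=3
  k=3: m=6, d=15, a=1
  k=4: m=9, d=1, a=18
d=1 and a=2a₀=18 at k=4, so the next step gives (m, d) = (9, 15) again — its k=1 value — and the period has length 4.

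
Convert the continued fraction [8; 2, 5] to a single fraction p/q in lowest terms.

93/11

Fold from the inside: start with 5/1.
  2 + 1/5 = 11/5
  8 + 5/11 = 93/11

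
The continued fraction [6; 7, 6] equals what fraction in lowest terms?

264/43

Fold from the inside: start with 6/1.
  7 + 1/6 = 43/6
  6 + 6/43 = 264/43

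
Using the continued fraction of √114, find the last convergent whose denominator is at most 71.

√114 = [10; 1, 2, 10, 2, 1, 20, …] (period length 6).
Convergents:
  p_0/q_0 = 10/1
  p_1/q_1 = 11/1
  p_2/q_2 = 32/3
  p_3/q_3 = 331/31
  p_4/q_4 = 694/65
  p_5/q_5 = 1025/96
q_4 = 65 ≤ 71 < 96 = q_5, so the answer is 694/65.

694/65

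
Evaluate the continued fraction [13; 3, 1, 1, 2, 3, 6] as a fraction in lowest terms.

Fold from the inside: start with 6/1.
  3 + 1/6 = 19/6
  2 + 6/19 = 44/19
  1 + 19/44 = 63/44
  1 + 44/63 = 107/63
  3 + 63/107 = 384/107
  13 + 107/384 = 5099/384

5099/384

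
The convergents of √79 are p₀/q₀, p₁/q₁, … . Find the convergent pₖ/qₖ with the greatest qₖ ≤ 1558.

12799/1440

√79 = [8; 1, 7, 1, 16, …] (period length 4).
Convergents:
  p_0/q_0 = 8/1
  p_1/q_1 = 9/1
  p_2/q_2 = 71/8
  p_3/q_3 = 80/9
  p_4/q_4 = 1351/152
  p_5/q_5 = 1431/161
  p_6/q_6 = 11368/1279
  p_7/q_7 = 12799/1440
  p_8/q_8 = 216152/24319
q_7 = 1440 ≤ 1558 < 24319 = q_8, so the answer is 12799/1440.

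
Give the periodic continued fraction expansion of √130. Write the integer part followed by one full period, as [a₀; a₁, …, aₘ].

[11; 2, 2, 22]

a₀ = ⌊√130⌋ = 11.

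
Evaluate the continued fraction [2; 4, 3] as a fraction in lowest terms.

Fold from the inside: start with 3/1.
  4 + 1/3 = 13/3
  2 + 3/13 = 29/13

29/13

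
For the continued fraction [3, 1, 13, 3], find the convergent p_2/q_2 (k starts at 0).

55/14

Using pₖ = aₖpₖ₋₁ + pₖ₋₂, qₖ = aₖqₖ₋₁ + qₖ₋₂ (with p₋₁=1, p₋₂=0, q₋₁=0, q₋₂=1):
  k=0: a=3, p=3, q=1
  k=1: a=1, p=4, q=1
  k=2: a=13, p=55, q=14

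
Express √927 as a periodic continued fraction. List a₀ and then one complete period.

a₀ = ⌊√927⌋ = 30.

[30; 2, 4, 5, 3, 5, 4, 2, 60]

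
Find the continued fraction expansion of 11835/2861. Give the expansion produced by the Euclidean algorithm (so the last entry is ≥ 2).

[4; 7, 3, 6, 1, 1, 9]

11835 = 4·2861 + 391
2861 = 7·391 + 124
391 = 3·124 + 19
124 = 6·19 + 10
19 = 1·10 + 9
10 = 1·9 + 1
9 = 9·1 + 0  (stop)
So 11835/2861 = [4; 7, 3, 6, 1, 1, 9].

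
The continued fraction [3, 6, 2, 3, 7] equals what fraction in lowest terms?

Fold from the inside: start with 7/1.
  3 + 1/7 = 22/7
  2 + 7/22 = 51/22
  6 + 22/51 = 328/51
  3 + 51/328 = 1035/328

1035/328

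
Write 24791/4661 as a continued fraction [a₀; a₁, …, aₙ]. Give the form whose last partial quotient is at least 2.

24791 = 5×4661 + 1486
4661 = 3×1486 + 203
1486 = 7×203 + 65
203 = 3×65 + 8
65 = 8×8 + 1
8 = 8×1 + 0  (stop)
So 24791/4661 = [5; 3, 7, 3, 8, 8].

[5; 3, 7, 3, 8, 8]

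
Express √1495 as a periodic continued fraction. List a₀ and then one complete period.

[38; 1, 1, 1, 76]

a₀ = ⌊√1495⌋ = 38.
With m₀=0, d₀=1 and mₖ₊₁ = dₖaₖ − mₖ, dₖ₊₁ = (n − mₖ₊₁²)/dₖ, aₖ₊₁ = ⌊(a₀+mₖ₊₁)/dₖ₊₁⌋:
  k=1: m=38, d=51, a=1
  k=2: m=13, d=26, a=1
  k=3: m=13, d=51, a=1
  k=4: m=38, d=1, a=76
d=1 and a=2a₀=76 at k=4, so the next step gives (m, d) = (38, 51) again — its k=1 value — and the period has length 4.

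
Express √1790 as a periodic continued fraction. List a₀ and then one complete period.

a₀ = ⌊√1790⌋ = 42.
With m₀=0, d₀=1 and mₖ₊₁ = dₖaₖ − mₖ, dₖ₊₁ = (n − mₖ₊₁²)/dₖ, aₖ₊₁ = ⌊(a₀+mₖ₊₁)/dₖ₊₁⌋:
  k=1: m=42, d=26, a=3
  k=2: m=36, d=19, a=4
  k=3: m=40, d=10, a=8
  k=4: m=40, d=19, a=4
  k=5: m=36, d=26, a=3
  k=6: m=42, d=1, a=84
d=1 and a=2a₀=84 at k=6, so the next step gives (m, d) = (42, 26) again — its k=1 value — and the period has length 6.

[42; 3, 4, 8, 4, 3, 84]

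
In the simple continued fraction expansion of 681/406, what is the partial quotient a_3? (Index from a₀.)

681 = 1·406 + 275   →  a_0 = 1
406 = 1·275 + 131   →  a_1 = 1
275 = 2·131 + 13   →  a_2 = 2
131 = 10·13 + 1   →  a_3 = 10

10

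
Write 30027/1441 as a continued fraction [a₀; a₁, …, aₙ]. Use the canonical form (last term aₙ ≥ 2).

30027 = 20·1441 + 1207
1441 = 1·1207 + 234
1207 = 5·234 + 37
234 = 6·37 + 12
37 = 3·12 + 1
12 = 12·1 + 0  (stop)
So 30027/1441 = [20; 1, 5, 6, 3, 12].

[20; 1, 5, 6, 3, 12]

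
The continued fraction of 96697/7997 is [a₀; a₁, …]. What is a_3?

96697 = 12·7997 + 733   →  a_0 = 12
7997 = 10·733 + 667   →  a_1 = 10
733 = 1·667 + 66   →  a_2 = 1
667 = 10·66 + 7   →  a_3 = 10

10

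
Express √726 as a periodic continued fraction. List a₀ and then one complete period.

[26; 1, 16, 1, 52]

a₀ = ⌊√726⌋ = 26.
With m₀=0, d₀=1 and mₖ₊₁ = dₖaₖ − mₖ, dₖ₊₁ = (n − mₖ₊₁²)/dₖ, aₖ₊₁ = ⌊(a₀+mₖ₊₁)/dₖ₊₁⌋:
  k=1: m=26, d=50, a=1
  k=2: m=24, d=3, a=16
  k=3: m=24, d=50, a=1
  k=4: m=26, d=1, a=52
d=1 and a=2a₀=52 at k=4, so the next step gives (m, d) = (26, 50) again — its k=1 value — and the period has length 4.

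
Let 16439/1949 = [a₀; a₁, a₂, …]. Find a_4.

16439 = 8·1949 + 847   →  a_0 = 8
1949 = 2·847 + 255   →  a_1 = 2
847 = 3·255 + 82   →  a_2 = 3
255 = 3·82 + 9   →  a_3 = 3
82 = 9·9 + 1   →  a_4 = 9

9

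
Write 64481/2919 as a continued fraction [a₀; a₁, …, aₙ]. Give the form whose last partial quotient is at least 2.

64481 = 22·2919 + 263
2919 = 11·263 + 26
263 = 10·26 + 3
26 = 8·3 + 2
3 = 1·2 + 1
2 = 2·1 + 0  (stop)
So 64481/2919 = [22; 11, 10, 8, 1, 2].

[22; 11, 10, 8, 1, 2]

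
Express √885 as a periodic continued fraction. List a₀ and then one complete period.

a₀ = ⌊√885⌋ = 29.
With m₀=0, d₀=1 and mₖ₊₁ = dₖaₖ − mₖ, dₖ₊₁ = (n − mₖ₊₁²)/dₖ, aₖ₊₁ = ⌊(a₀+mₖ₊₁)/dₖ₊₁⌋:
  k=1: m=29, d=44, a=1
  k=2: m=15, d=15, a=2
  k=3: m=15, d=44, a=1
  k=4: m=29, d=1, a=58
d=1 and a=2a₀=58 at k=4, so the next step gives (m, d) = (29, 44) again — its k=1 value — and the period has length 4.

[29; 1, 2, 1, 58]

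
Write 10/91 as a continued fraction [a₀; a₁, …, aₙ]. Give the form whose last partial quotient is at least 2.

[0; 9, 10]

10 = 0×91 + 10
91 = 9×10 + 1
10 = 10×1 + 0  (stop)
So 10/91 = [0; 9, 10].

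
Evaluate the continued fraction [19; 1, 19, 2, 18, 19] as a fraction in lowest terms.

288155/14443

Using pₖ = aₖpₖ₋₁ + pₖ₋₂ and qₖ = aₖqₖ₋₁ + qₖ₋₂:
  k=0: a=19, p=19, q=1
  k=1: a=1, p=20, q=1
  k=2: a=19, p=399, q=20
  k=3: a=2, p=818, q=41
  k=4: a=18, p=15123, q=758
  k=5: a=19, p=288155, q=14443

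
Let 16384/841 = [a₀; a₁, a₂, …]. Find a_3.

16384 = 19·841 + 405   →  a_0 = 19
841 = 2·405 + 31   →  a_1 = 2
405 = 13·31 + 2   →  a_2 = 13
31 = 15·2 + 1   →  a_3 = 15

15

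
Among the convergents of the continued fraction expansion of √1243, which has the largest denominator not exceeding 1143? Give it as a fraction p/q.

39769/1128

√1243 = [35; 3, 1, 9, 3, 9, 1, 3, 70, …] (period length 8).
Convergents:
  p_0/q_0 = 35/1
  p_1/q_1 = 106/3
  p_2/q_2 = 141/4
  p_3/q_3 = 1375/39
  p_4/q_4 = 4266/121
  p_5/q_5 = 39769/1128
  p_6/q_6 = 44035/1249
q_5 = 1128 ≤ 1143 < 1249 = q_6, so the answer is 39769/1128.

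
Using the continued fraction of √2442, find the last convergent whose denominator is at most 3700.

√2442 = [49; 2, 2, 2, 98, …] (period length 4).
Convergents:
  p_0/q_0 = 49/1
  p_1/q_1 = 99/2
  p_2/q_2 = 247/5
  p_3/q_3 = 593/12
  p_4/q_4 = 58361/1181
  p_5/q_5 = 117315/2374
  p_6/q_6 = 292991/5929
q_5 = 2374 ≤ 3700 < 5929 = q_6, so the answer is 117315/2374.

117315/2374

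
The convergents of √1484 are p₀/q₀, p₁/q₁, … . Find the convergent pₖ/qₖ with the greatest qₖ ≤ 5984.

131401/3411

√1484 = [38; 1, 1, 10, 1, 1, 76, …] (period length 6).
Convergents:
  p_0/q_0 = 38/1
  p_1/q_1 = 39/1
  p_2/q_2 = 77/2
  p_3/q_3 = 809/21
  p_4/q_4 = 886/23
  p_5/q_5 = 1695/44
  p_6/q_6 = 129706/3367
  p_7/q_7 = 131401/3411
  p_8/q_8 = 261107/6778
q_7 = 3411 ≤ 5984 < 6778 = q_8, so the answer is 131401/3411.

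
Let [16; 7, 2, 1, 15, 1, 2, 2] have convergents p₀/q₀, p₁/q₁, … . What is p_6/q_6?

17411/1079

Using pₖ = aₖpₖ₋₁ + pₖ₋₂, qₖ = aₖqₖ₋₁ + qₖ₋₂ (with p₋₁=1, p₋₂=0, q₋₁=0, q₋₂=1):
  k=0: a=16, p=16, q=1
  k=1: a=7, p=113, q=7
  k=2: a=2, p=242, q=15
  k=3: a=1, p=355, q=22
  k=4: a=15, p=5567, q=345
  k=5: a=1, p=5922, q=367
  k=6: a=2, p=17411, q=1079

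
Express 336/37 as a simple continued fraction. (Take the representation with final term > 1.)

336 = 9×37 + 3
37 = 12×3 + 1
3 = 3×1 + 0  (stop)
So 336/37 = [9; 12, 3].

[9; 12, 3]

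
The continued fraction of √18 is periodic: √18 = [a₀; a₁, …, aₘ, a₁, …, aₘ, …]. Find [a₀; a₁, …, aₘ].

[4; 4, 8]

a₀ = ⌊√18⌋ = 4.
With m₀=0, d₀=1 and mₖ₊₁ = dₖaₖ − mₖ, dₖ₊₁ = (n − mₖ₊₁²)/dₖ, aₖ₊₁ = ⌊(a₀+mₖ₊₁)/dₖ₊₁⌋:
  k=1: m=4, d=2, a=4
  k=2: m=4, d=1, a=8
d=1 and a=2a₀=8 at k=2, so the next step gives (m, d) = (4, 2) again — its k=1 value — and the period has length 2.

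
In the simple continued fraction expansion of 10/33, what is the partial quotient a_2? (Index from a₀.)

3

10 = 0·33 + 10   →  a_0 = 0
33 = 3·10 + 3   →  a_1 = 3
10 = 3·3 + 1   →  a_2 = 3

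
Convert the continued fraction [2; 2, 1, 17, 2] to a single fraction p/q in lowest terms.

255/109

Fold from the inside: start with 2/1.
  17 + 1/2 = 35/2
  1 + 2/35 = 37/35
  2 + 35/37 = 109/37
  2 + 37/109 = 255/109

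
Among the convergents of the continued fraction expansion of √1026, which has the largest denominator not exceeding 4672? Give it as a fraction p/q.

√1026 = [32; 32, 64, …] (period length 2).
Convergents:
  p_0/q_0 = 32/1
  p_1/q_1 = 1025/32
  p_2/q_2 = 65632/2049
  p_3/q_3 = 2101249/65600
q_2 = 2049 ≤ 4672 < 65600 = q_3, so the answer is 65632/2049.

65632/2049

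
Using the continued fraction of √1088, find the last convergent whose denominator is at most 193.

√1088 = [32; 1, 64, …] (period length 2).
Convergents:
  p_0/q_0 = 32/1
  p_1/q_1 = 33/1
  p_2/q_2 = 2144/65
  p_3/q_3 = 2177/66
  p_4/q_4 = 141472/4289
q_3 = 66 ≤ 193 < 4289 = q_4, so the answer is 2177/66.

2177/66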